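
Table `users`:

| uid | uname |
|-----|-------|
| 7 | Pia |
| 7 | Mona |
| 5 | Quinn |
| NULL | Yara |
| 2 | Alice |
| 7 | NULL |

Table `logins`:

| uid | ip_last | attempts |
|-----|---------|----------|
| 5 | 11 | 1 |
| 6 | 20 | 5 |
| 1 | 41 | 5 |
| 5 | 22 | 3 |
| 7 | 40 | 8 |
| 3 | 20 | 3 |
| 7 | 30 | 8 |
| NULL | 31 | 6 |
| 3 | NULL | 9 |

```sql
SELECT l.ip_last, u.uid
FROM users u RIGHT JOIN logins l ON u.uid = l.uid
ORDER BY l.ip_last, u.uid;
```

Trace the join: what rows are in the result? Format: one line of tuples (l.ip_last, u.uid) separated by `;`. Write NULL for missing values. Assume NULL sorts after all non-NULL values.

RIGHT JOIN keeps every row from `logins`; unmatched rows get NULL for `users`'s columns.
Matching on u.uid = l.uid. A NULL in a compared column never satisfies the condition.
- uid=7: 2 matching l row(s), so 2 row(s) emitted.
- uid=7: 2 matching l row(s), so 2 row(s) emitted.
- uid=5: 2 matching l row(s), so 2 row(s) emitted.
- uid=NULL: no matching l row.
- uid=2: no matching l row.
- uid=7: 2 matching l row(s), so 2 row(s) emitted.
- 5 l row(s) had no u match → kept, u columns NULL.

(11, 5); (20, NULL); (20, NULL); (22, 5); (30, 7); (30, 7); (30, 7); (31, NULL); (40, 7); (40, 7); (40, 7); (41, NULL); (NULL, NULL)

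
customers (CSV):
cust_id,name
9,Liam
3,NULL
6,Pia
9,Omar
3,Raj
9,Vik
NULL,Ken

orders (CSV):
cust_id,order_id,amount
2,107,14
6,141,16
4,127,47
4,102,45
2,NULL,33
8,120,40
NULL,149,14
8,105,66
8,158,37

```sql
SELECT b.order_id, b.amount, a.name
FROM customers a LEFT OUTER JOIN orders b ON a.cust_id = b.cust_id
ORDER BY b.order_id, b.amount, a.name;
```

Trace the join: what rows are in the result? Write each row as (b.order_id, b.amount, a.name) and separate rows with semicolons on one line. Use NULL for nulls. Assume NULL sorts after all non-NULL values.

LEFT JOIN keeps every row from `customers`; unmatched rows get NULL for `orders`'s columns.
Matching on a.cust_id = b.cust_id. A NULL in a compared column never satisfies the condition.
- a row (cust_id=9): no match → kept, b columns NULL.
- a row (cust_id=3): no match → kept, b columns NULL.
- a row (cust_id=6): matches 1 b row(s) → 1 output row(s).
- a row (cust_id=9): no match → kept, b columns NULL.
- a row (cust_id=3): no match → kept, b columns NULL.
- a row (cust_id=9): no match → kept, b columns NULL.
- a row (cust_id=NULL): no match → kept, b columns NULL.
After projecting and ordering:
b.order_id | b.amount | a.name
141 | 16 | Pia
NULL | NULL | Ken
NULL | NULL | Liam
NULL | NULL | Omar
NULL | NULL | Raj
NULL | NULL | Vik
NULL | NULL | NULL

(141, 16, Pia); (NULL, NULL, Ken); (NULL, NULL, Liam); (NULL, NULL, Omar); (NULL, NULL, Raj); (NULL, NULL, Vik); (NULL, NULL, NULL)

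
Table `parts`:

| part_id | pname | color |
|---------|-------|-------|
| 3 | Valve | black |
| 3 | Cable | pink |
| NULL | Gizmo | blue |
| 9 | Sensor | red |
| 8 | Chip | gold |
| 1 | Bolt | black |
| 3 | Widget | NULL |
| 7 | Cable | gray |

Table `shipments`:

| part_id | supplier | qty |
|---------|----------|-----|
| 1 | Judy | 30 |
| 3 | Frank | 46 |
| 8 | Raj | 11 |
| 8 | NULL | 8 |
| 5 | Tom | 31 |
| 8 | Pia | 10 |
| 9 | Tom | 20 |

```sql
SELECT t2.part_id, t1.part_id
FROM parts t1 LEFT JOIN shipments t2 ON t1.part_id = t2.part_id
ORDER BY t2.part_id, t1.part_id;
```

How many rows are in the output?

10

LEFT JOIN keeps every row from `parts`; unmatched rows get NULL for `shipments`'s columns.
Matching on t1.part_id = t2.part_id. A NULL in a compared column never satisfies the condition.
- t1[0] part_id=3 → 1 match(es) in t2 → 1 row(s).
- t1[1] part_id=3 → 1 match(es) in t2 → 1 row(s).
- t1[2] part_id=NULL → no match; kept with NULLs on the t2 side.
- t1[3] part_id=9 → 1 match(es) in t2 → 1 row(s).
- t1[4] part_id=8 → 3 match(es) in t2 → 3 row(s).
- t1[5] part_id=1 → 1 match(es) in t2 → 1 row(s).
- t1[6] part_id=3 → 1 match(es) in t2 → 1 row(s).
- t1[7] part_id=7 → no match; kept with NULLs on the t2 side.
Total: 8 matched + 2 padded = 10 rows.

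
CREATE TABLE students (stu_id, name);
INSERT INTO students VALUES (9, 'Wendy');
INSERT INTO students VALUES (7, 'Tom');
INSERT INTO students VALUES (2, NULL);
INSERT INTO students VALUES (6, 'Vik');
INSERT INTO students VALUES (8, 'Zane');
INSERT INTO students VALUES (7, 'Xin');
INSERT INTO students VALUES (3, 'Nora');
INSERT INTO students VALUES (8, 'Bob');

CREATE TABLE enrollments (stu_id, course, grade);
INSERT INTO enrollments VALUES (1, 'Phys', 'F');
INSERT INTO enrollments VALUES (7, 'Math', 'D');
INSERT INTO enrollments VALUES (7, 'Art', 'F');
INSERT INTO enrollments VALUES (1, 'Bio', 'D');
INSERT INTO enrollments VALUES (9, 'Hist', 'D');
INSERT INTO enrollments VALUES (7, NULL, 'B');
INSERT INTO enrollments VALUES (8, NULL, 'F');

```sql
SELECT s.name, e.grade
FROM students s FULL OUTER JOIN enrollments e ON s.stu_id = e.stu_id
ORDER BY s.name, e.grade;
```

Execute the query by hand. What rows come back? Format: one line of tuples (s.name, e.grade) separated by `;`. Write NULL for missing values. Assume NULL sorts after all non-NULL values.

FULL OUTER JOIN keeps every row from both sides; unmatched rows get NULL for the other side's columns.
Matching on s.stu_id = e.stu_id.
Matched pairs: 9; unmatched s rows kept: 3; unmatched e rows kept: 2.

(Bob, F); (Nora, NULL); (Tom, B); (Tom, D); (Tom, F); (Vik, NULL); (Wendy, D); (Xin, B); (Xin, D); (Xin, F); (Zane, F); (NULL, D); (NULL, F); (NULL, NULL)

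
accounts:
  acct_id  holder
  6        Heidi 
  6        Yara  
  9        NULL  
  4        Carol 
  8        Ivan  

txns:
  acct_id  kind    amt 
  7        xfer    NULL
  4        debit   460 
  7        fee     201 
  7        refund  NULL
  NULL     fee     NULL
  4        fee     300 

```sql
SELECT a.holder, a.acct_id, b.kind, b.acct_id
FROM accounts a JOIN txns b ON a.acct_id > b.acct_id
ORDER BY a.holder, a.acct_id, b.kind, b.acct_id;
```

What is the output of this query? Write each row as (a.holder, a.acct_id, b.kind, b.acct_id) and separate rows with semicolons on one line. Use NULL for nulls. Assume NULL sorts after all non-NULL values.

INNER JOIN keeps only pairs where the ON condition holds.
Matching on a.acct_id > b.acct_id. A NULL in a compared column never satisfies the condition.
- a[0] acct_id=6 → 2 match(es) in b → 2 row(s).
- a[1] acct_id=6 → 2 match(es) in b → 2 row(s).
- a[2] acct_id=9 → 5 match(es) in b → 5 row(s).
- a[3] acct_id=4 → no match; dropped.
- a[4] acct_id=8 → 5 match(es) in b → 5 row(s).

(Heidi, 6, debit, 4); (Heidi, 6, fee, 4); (Ivan, 8, debit, 4); (Ivan, 8, fee, 4); (Ivan, 8, fee, 7); (Ivan, 8, refund, 7); (Ivan, 8, xfer, 7); (Yara, 6, debit, 4); (Yara, 6, fee, 4); (NULL, 9, debit, 4); (NULL, 9, fee, 4); (NULL, 9, fee, 7); (NULL, 9, refund, 7); (NULL, 9, xfer, 7)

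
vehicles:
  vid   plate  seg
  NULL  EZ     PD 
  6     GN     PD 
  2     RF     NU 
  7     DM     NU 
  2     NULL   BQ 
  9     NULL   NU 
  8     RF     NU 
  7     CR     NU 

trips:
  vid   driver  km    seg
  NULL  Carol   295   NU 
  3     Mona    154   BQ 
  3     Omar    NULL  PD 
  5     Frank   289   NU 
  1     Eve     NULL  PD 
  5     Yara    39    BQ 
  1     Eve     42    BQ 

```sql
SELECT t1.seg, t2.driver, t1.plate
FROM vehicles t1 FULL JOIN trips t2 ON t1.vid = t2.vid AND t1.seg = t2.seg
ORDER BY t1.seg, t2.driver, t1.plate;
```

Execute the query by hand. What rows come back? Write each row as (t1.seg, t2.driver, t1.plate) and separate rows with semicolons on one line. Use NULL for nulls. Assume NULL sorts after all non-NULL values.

FULL OUTER JOIN keeps every row from both sides; unmatched rows get NULL for the other side's columns.
Matching on t1.vid = t2.vid AND t1.seg = t2.seg. A NULL in a compared column never satisfies the condition.
- t1[0] vid=NULL, seg=PD → no match; kept with NULLs on the t2 side.
- t1[1] vid=6, seg=PD → no match; kept with NULLs on the t2 side.
- t1[2] vid=2, seg=NU → no match; kept with NULLs on the t2 side.
- t1[3] vid=7, seg=NU → no match; kept with NULLs on the t2 side.
- t1[4] vid=2, seg=BQ → no match; kept with NULLs on the t2 side.
- t1[5] vid=9, seg=NU → no match; kept with NULLs on the t2 side.
- t1[6] vid=8, seg=NU → no match; kept with NULLs on the t2 side.
- t1[7] vid=7, seg=NU → no match; kept with NULLs on the t2 side.
- 7 t2 row(s) had no t1 match → kept, t1 columns NULL.

(BQ, NULL, NULL); (NU, NULL, CR); (NU, NULL, DM); (NU, NULL, RF); (NU, NULL, RF); (NU, NULL, NULL); (PD, NULL, EZ); (PD, NULL, GN); (NULL, Carol, NULL); (NULL, Eve, NULL); (NULL, Eve, NULL); (NULL, Frank, NULL); (NULL, Mona, NULL); (NULL, Omar, NULL); (NULL, Yara, NULL)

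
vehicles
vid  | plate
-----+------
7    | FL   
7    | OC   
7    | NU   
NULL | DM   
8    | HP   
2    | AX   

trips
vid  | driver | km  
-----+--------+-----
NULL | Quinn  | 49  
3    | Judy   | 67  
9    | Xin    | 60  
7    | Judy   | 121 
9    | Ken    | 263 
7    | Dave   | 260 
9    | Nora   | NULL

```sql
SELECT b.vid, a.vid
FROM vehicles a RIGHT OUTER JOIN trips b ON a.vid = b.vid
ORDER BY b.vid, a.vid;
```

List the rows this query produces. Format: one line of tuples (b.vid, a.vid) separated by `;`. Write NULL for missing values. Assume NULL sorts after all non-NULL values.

RIGHT JOIN keeps every row from `trips`; unmatched rows get NULL for `vehicles`'s columns.
Matching on a.vid = b.vid. A NULL in a compared column never satisfies the condition.
- vid=7: 2 matching b row(s), so 2 row(s) emitted.
- vid=7: 2 matching b row(s), so 2 row(s) emitted.
- vid=7: 2 matching b row(s), so 2 row(s) emitted.
- vid=NULL: no matching b row.
- vid=8: no matching b row.
- vid=2: no matching b row.
- 5 b row(s) had no a match → kept, a columns NULL.

(3, NULL); (7, 7); (7, 7); (7, 7); (7, 7); (7, 7); (7, 7); (9, NULL); (9, NULL); (9, NULL); (NULL, NULL)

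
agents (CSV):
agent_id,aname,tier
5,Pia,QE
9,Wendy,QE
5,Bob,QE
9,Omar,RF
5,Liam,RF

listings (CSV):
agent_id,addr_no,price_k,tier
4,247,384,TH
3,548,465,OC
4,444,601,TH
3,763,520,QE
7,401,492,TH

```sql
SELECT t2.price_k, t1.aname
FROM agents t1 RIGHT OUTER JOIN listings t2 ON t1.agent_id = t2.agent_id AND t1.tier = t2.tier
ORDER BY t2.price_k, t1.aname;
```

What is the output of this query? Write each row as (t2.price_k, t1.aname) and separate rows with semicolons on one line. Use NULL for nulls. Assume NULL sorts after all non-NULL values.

(384, NULL); (465, NULL); (492, NULL); (520, NULL); (601, NULL)

RIGHT JOIN keeps every row from `listings`; unmatched rows get NULL for `agents`'s columns.
Matching on t1.agent_id = t2.agent_id AND t1.tier = t2.tier.
- t1 (agent_id=5, tier=QE) has no partner in t2.
- t1 (agent_id=9, tier=QE) has no partner in t2.
- t1 (agent_id=5, tier=QE) has no partner in t2.
- t1 (agent_id=9, tier=RF) has no partner in t2.
- t1 (agent_id=5, tier=RF) has no partner in t2.
- 5 row(s) from t2 found no t1 partner → padded with NULL.
After projecting and ordering:
t2.price_k | t1.aname
384 | NULL
465 | NULL
492 | NULL
520 | NULL
601 | NULL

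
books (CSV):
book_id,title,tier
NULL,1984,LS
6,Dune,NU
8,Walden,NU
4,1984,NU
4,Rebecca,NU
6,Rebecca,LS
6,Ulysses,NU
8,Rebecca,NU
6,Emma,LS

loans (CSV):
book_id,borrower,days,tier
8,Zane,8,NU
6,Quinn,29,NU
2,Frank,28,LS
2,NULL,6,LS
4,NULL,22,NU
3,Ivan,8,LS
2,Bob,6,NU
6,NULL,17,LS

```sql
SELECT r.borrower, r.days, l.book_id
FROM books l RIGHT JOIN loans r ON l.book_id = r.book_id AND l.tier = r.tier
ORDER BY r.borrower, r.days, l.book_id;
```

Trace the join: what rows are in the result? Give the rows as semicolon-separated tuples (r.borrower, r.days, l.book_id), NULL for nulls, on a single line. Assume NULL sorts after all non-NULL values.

(Bob, 6, NULL); (Frank, 28, NULL); (Ivan, 8, NULL); (Quinn, 29, 6); (Quinn, 29, 6); (Zane, 8, 8); (Zane, 8, 8); (NULL, 6, NULL); (NULL, 17, 6); (NULL, 17, 6); (NULL, 22, 4); (NULL, 22, 4)

RIGHT JOIN keeps every row from `loans`; unmatched rows get NULL for `books`'s columns.
Matching on l.book_id = r.book_id AND l.tier = r.tier. A NULL in a compared column never satisfies the condition.
- l (book_id=NULL, tier=LS) has no partner in r.
- l (book_id=6, tier=NU) pairs with 1 row(s) of r.
- l (book_id=8, tier=NU) pairs with 1 row(s) of r.
- l (book_id=4, tier=NU) pairs with 1 row(s) of r.
- l (book_id=4, tier=NU) pairs with 1 row(s) of r.
- l (book_id=6, tier=LS) pairs with 1 row(s) of r.
- l (book_id=6, tier=NU) pairs with 1 row(s) of r.
- l (book_id=8, tier=NU) pairs with 1 row(s) of r.
- l (book_id=6, tier=LS) pairs with 1 row(s) of r.
- plus 4 unmatched r row(s), each kept with NULL l columns.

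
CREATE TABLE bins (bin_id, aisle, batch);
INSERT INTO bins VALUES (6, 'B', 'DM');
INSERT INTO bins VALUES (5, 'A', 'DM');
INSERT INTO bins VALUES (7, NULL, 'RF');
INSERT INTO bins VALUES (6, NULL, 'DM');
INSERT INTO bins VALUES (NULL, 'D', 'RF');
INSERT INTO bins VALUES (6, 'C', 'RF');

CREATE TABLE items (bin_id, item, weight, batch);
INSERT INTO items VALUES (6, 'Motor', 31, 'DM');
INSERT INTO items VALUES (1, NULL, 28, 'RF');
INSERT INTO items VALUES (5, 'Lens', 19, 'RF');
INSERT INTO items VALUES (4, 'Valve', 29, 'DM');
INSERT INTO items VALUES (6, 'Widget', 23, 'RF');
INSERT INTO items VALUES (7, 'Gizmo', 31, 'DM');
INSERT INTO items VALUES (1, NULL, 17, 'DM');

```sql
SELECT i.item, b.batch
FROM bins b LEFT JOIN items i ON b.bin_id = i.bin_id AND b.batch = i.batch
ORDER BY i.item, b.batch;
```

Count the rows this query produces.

LEFT JOIN keeps every row from `bins`; unmatched rows get NULL for `items`'s columns.
Matching on b.bin_id = i.bin_id AND b.batch = i.batch. A NULL in a compared column never satisfies the condition.
- b row (bin_id=6, batch=DM): matches 1 i row(s) → 1 output row(s).
- b row (bin_id=5, batch=DM): no match → kept, i columns NULL.
- b row (bin_id=7, batch=RF): no match → kept, i columns NULL.
- b row (bin_id=6, batch=DM): matches 1 i row(s) → 1 output row(s).
- b row (bin_id=NULL, batch=RF): no match → kept, i columns NULL.
- b row (bin_id=6, batch=RF): matches 1 i row(s) → 1 output row(s).
Total: 3 matched + 3 padded = 6 rows.

6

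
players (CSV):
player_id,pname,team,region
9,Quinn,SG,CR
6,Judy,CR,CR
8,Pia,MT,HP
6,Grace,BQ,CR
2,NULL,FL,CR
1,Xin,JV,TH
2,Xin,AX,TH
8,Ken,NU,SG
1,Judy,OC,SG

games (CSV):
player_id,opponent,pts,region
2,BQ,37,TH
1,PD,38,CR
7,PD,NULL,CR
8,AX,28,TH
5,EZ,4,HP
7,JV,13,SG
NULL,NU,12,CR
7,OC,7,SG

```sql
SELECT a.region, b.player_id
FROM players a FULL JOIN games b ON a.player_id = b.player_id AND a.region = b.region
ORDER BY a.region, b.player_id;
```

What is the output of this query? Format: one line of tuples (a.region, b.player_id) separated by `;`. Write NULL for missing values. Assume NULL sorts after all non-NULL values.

FULL OUTER JOIN keeps every row from both sides; unmatched rows get NULL for the other side's columns.
Matching on a.player_id = b.player_id AND a.region = b.region. A NULL in a compared column never satisfies the condition.
- player_id=9, region=CR: no b row matches, row kept with b columns NULL.
- player_id=6, region=CR: no b row matches, row kept with b columns NULL.
- player_id=8, region=HP: no b row matches, row kept with b columns NULL.
- player_id=6, region=CR: no b row matches, row kept with b columns NULL.
- player_id=2, region=CR: no b row matches, row kept with b columns NULL.
- player_id=1, region=TH: no b row matches, row kept with b columns NULL.
- player_id=2, region=TH: 1 matching b row(s), so 1 row(s) emitted.
- player_id=8, region=SG: no b row matches, row kept with b columns NULL.
- player_id=1, region=SG: no b row matches, row kept with b columns NULL.
- 7 b row(s) had no a match → kept, a columns NULL.

(CR, NULL); (CR, NULL); (CR, NULL); (CR, NULL); (HP, NULL); (SG, NULL); (SG, NULL); (TH, 2); (TH, NULL); (NULL, 1); (NULL, 5); (NULL, 7); (NULL, 7); (NULL, 7); (NULL, 8); (NULL, NULL)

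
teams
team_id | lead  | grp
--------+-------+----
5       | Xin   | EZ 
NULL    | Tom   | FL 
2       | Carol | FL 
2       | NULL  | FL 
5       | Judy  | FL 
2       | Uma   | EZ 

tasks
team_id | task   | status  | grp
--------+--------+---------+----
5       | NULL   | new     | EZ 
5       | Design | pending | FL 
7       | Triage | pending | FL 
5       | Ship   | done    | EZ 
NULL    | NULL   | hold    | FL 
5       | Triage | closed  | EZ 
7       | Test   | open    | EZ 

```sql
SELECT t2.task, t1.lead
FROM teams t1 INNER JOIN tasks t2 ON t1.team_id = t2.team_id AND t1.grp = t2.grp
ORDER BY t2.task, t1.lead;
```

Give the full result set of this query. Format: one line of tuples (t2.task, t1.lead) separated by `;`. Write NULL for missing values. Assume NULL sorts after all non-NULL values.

(Design, Judy); (Ship, Xin); (Triage, Xin); (NULL, Xin)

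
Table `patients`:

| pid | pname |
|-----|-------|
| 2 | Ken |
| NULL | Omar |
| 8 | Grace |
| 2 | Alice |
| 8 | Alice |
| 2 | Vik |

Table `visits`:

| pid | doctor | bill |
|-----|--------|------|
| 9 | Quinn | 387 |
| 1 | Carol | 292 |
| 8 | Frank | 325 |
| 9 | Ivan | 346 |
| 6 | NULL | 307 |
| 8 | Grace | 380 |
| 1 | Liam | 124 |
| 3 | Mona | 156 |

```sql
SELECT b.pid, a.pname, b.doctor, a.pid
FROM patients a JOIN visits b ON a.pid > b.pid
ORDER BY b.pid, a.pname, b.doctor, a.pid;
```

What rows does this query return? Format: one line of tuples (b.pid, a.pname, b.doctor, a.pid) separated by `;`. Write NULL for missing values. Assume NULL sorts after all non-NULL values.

(1, Alice, Carol, 2); (1, Alice, Carol, 8); (1, Alice, Liam, 2); (1, Alice, Liam, 8); (1, Grace, Carol, 8); (1, Grace, Liam, 8); (1, Ken, Carol, 2); (1, Ken, Liam, 2); (1, Vik, Carol, 2); (1, Vik, Liam, 2); (3, Alice, Mona, 8); (3, Grace, Mona, 8); (6, Alice, NULL, 8); (6, Grace, NULL, 8)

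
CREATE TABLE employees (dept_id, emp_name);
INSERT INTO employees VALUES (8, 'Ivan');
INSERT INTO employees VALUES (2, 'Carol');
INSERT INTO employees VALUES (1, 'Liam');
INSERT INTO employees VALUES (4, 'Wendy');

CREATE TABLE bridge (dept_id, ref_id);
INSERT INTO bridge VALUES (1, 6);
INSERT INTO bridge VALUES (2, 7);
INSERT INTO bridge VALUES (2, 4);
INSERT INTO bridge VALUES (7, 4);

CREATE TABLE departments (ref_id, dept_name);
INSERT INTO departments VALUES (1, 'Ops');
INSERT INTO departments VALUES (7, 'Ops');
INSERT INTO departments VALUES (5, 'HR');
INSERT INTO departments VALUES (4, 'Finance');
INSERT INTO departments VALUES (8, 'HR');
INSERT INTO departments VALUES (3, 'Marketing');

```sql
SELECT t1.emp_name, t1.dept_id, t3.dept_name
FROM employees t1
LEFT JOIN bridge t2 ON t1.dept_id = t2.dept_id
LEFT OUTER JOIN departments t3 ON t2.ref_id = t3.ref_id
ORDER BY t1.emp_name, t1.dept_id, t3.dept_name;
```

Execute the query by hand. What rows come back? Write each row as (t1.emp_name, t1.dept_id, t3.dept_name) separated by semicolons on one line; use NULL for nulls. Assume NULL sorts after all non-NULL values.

(Carol, 2, Finance); (Carol, 2, Ops); (Ivan, 8, NULL); (Liam, 1, NULL); (Wendy, 4, NULL)

Joins associate left-to-right: employees LEFT JOIN bridge on dept_id gives 5 intermediate row(s).
Then LEFT JOIN `departments t3` on ref_id: each of those 5 rows is kept; rows whose t2.ref_id has no match in t3 get NULL for t3's columns.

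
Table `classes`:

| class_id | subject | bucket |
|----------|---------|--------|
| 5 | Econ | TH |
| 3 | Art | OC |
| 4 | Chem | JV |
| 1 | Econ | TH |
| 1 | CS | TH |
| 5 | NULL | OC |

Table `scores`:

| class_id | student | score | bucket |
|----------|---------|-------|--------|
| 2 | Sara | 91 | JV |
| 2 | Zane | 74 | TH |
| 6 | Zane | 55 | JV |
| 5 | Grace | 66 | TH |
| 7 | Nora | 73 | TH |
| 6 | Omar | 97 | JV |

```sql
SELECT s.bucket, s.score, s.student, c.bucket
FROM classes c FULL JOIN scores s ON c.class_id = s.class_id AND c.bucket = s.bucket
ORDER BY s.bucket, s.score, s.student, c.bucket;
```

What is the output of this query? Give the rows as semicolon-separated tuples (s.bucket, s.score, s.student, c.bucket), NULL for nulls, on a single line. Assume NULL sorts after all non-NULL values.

(JV, 55, Zane, NULL); (JV, 91, Sara, NULL); (JV, 97, Omar, NULL); (TH, 66, Grace, TH); (TH, 73, Nora, NULL); (TH, 74, Zane, NULL); (NULL, NULL, NULL, JV); (NULL, NULL, NULL, OC); (NULL, NULL, NULL, OC); (NULL, NULL, NULL, TH); (NULL, NULL, NULL, TH)

FULL OUTER JOIN keeps every row from both sides; unmatched rows get NULL for the other side's columns.
Matching on c.class_id = s.class_id AND c.bucket = s.bucket.
Matched pairs: 1; unmatched c rows kept: 5; unmatched s rows kept: 5.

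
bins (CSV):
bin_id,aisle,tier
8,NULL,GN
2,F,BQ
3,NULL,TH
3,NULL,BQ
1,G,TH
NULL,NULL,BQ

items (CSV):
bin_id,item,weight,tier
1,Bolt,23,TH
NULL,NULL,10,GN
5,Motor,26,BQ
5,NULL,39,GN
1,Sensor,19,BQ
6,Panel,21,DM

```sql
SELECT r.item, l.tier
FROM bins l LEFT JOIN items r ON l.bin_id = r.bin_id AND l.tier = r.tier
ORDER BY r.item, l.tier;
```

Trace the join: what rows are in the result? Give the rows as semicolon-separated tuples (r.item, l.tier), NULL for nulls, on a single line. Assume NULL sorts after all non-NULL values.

(Bolt, TH); (NULL, BQ); (NULL, BQ); (NULL, BQ); (NULL, GN); (NULL, TH)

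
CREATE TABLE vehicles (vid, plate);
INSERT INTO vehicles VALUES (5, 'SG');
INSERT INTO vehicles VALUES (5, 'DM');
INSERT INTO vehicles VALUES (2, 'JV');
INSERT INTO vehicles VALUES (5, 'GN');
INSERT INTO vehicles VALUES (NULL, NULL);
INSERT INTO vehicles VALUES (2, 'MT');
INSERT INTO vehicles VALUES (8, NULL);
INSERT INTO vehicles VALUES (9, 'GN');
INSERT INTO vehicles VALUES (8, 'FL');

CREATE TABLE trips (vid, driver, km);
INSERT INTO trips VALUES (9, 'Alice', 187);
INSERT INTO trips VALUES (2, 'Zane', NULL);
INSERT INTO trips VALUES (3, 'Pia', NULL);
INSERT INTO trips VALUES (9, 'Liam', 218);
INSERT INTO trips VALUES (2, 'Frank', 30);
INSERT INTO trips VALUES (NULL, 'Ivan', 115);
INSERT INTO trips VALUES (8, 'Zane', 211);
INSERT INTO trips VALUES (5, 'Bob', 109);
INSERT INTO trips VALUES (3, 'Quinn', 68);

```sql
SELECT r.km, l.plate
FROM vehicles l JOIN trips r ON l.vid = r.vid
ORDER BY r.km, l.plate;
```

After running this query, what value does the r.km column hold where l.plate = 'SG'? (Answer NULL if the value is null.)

109

INNER JOIN keeps only pairs where the ON condition holds.
Matching on l.vid = r.vid. A NULL in a compared column never satisfies the condition.
- l row (vid=5): matches 1 r row(s) → 1 output row(s).
- l row (vid=5): matches 1 r row(s) → 1 output row(s).
- l row (vid=2): matches 2 r row(s) → 2 output row(s).
- l row (vid=5): matches 1 r row(s) → 1 output row(s).
- l row (vid=NULL): no match → dropped.
- l row (vid=2): matches 2 r row(s) → 2 output row(s).
- l row (vid=8): matches 1 r row(s) → 1 output row(s).
- l row (vid=9): matches 2 r row(s) → 2 output row(s).
- l row (vid=8): matches 1 r row(s) → 1 output row(s).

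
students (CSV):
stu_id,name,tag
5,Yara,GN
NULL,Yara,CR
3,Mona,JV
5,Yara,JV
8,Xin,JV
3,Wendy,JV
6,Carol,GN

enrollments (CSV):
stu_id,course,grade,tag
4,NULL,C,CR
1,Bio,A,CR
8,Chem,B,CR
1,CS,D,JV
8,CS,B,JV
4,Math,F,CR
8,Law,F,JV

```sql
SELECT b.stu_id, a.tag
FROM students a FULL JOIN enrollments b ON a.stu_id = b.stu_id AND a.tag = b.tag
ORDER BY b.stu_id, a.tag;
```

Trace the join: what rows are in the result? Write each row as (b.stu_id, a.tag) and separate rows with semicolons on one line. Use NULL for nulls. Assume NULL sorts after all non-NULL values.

(1, NULL); (1, NULL); (4, NULL); (4, NULL); (8, JV); (8, JV); (8, NULL); (NULL, CR); (NULL, GN); (NULL, GN); (NULL, JV); (NULL, JV); (NULL, JV)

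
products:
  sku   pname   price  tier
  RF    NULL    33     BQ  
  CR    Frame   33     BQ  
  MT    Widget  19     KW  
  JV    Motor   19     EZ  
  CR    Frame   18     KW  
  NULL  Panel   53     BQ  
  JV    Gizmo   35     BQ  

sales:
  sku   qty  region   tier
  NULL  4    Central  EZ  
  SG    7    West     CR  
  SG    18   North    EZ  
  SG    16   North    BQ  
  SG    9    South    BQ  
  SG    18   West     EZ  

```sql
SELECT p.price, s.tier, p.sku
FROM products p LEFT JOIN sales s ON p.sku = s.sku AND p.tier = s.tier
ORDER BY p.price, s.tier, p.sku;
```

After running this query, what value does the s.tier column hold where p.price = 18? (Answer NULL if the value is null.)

LEFT JOIN keeps every row from `products`; unmatched rows get NULL for `sales`'s columns.
Matching on p.sku = s.sku AND p.tier = s.tier. A NULL in a compared column never satisfies the condition.
- p[0] sku=RF, tier=BQ → no match; kept with NULLs on the s side.
- p[1] sku=CR, tier=BQ → no match; kept with NULLs on the s side.
- p[2] sku=MT, tier=KW → no match; kept with NULLs on the s side.
- p[3] sku=JV, tier=EZ → no match; kept with NULLs on the s side.
- p[4] sku=CR, tier=KW → no match; kept with NULLs on the s side.
- p[5] sku=NULL, tier=BQ → no match; kept with NULLs on the s side.
- p[6] sku=JV, tier=BQ → no match; kept with NULLs on the s side.

NULL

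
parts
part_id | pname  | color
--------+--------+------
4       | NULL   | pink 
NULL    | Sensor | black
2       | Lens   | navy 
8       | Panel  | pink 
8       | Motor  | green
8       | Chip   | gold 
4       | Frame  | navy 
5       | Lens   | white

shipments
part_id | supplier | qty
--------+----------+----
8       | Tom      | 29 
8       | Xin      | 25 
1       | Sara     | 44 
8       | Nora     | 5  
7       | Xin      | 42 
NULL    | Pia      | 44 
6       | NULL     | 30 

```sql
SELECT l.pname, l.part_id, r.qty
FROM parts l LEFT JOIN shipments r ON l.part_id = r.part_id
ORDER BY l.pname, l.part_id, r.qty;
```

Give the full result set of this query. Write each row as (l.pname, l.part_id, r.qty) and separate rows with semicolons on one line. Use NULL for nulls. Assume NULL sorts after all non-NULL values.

LEFT JOIN keeps every row from `parts`; unmatched rows get NULL for `shipments`'s columns.
Matching on l.part_id = r.part_id. A NULL in a compared column never satisfies the condition.
Matched pairs: 9; unmatched l rows kept: 5.

(Chip, 8, 5); (Chip, 8, 25); (Chip, 8, 29); (Frame, 4, NULL); (Lens, 2, NULL); (Lens, 5, NULL); (Motor, 8, 5); (Motor, 8, 25); (Motor, 8, 29); (Panel, 8, 5); (Panel, 8, 25); (Panel, 8, 29); (Sensor, NULL, NULL); (NULL, 4, NULL)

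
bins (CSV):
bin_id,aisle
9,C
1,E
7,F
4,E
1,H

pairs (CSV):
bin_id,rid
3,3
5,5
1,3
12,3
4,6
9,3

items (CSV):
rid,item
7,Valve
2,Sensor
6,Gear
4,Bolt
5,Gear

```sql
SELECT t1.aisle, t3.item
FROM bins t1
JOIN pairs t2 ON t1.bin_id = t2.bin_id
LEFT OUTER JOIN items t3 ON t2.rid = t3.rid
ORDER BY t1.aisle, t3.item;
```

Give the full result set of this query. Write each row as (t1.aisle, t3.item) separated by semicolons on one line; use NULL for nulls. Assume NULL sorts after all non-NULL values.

(C, NULL); (E, Gear); (E, NULL); (H, NULL)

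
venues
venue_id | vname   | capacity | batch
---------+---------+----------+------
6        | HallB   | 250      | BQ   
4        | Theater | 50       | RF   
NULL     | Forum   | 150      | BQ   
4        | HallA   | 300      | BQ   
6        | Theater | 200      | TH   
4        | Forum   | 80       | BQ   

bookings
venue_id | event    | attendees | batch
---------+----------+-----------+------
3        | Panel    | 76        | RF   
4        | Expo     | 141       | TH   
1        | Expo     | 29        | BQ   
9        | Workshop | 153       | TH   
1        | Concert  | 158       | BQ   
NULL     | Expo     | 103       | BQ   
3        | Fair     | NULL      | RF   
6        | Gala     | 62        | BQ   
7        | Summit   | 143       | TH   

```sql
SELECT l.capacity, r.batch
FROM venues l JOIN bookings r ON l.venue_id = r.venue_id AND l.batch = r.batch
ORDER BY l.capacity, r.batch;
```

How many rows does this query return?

INNER JOIN keeps only pairs where the ON condition holds.
Matching on l.venue_id = r.venue_id AND l.batch = r.batch. A NULL in a compared column never satisfies the condition.
- l (venue_id=6, batch=BQ) pairs with 1 row(s) of r.
- l (venue_id=4, batch=RF) has no partner → excluded.
- l (venue_id=NULL, batch=BQ) has no partner → excluded.
- l (venue_id=4, batch=BQ) has no partner → excluded.
- l (venue_id=6, batch=TH) has no partner → excluded.
- l (venue_id=4, batch=BQ) has no partner → excluded.
Total: 1 rows.

1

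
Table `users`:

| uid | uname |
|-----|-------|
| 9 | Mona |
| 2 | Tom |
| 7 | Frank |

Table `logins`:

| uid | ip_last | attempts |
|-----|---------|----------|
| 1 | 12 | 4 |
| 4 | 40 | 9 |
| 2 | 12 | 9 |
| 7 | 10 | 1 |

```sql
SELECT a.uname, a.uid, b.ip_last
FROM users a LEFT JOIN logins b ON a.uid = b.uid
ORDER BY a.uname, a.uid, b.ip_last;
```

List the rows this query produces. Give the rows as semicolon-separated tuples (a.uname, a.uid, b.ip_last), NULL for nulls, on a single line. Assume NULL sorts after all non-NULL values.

(Frank, 7, 10); (Mona, 9, NULL); (Tom, 2, 12)

LEFT JOIN keeps every row from `users`; unmatched rows get NULL for `logins`'s columns.
Matching on a.uid = b.uid.
- a row (uid=9): no match → kept, b columns NULL.
- a row (uid=2): matches 1 b row(s) → 1 output row(s).
- a row (uid=7): matches 1 b row(s) → 1 output row(s).
After projecting and ordering:
a.uname | a.uid | b.ip_last
Frank | 7 | 10
Mona | 9 | NULL
Tom | 2 | 12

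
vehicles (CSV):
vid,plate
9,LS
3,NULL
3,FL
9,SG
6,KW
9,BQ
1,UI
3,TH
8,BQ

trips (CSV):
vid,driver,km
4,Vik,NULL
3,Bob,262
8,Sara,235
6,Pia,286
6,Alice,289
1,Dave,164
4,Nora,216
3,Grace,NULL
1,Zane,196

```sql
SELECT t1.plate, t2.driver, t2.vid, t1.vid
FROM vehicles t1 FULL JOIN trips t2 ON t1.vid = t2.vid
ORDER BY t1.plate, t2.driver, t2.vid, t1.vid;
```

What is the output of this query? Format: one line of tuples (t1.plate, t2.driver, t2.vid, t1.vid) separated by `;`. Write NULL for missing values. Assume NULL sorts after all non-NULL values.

FULL OUTER JOIN keeps every row from both sides; unmatched rows get NULL for the other side's columns.
Matching on t1.vid = t2.vid.
Matched pairs: 11; unmatched t1 rows kept: 3; unmatched t2 rows kept: 2.

(BQ, Sara, 8, 8); (BQ, NULL, NULL, 9); (FL, Bob, 3, 3); (FL, Grace, 3, 3); (KW, Alice, 6, 6); (KW, Pia, 6, 6); (LS, NULL, NULL, 9); (SG, NULL, NULL, 9); (TH, Bob, 3, 3); (TH, Grace, 3, 3); (UI, Dave, 1, 1); (UI, Zane, 1, 1); (NULL, Bob, 3, 3); (NULL, Grace, 3, 3); (NULL, Nora, 4, NULL); (NULL, Vik, 4, NULL)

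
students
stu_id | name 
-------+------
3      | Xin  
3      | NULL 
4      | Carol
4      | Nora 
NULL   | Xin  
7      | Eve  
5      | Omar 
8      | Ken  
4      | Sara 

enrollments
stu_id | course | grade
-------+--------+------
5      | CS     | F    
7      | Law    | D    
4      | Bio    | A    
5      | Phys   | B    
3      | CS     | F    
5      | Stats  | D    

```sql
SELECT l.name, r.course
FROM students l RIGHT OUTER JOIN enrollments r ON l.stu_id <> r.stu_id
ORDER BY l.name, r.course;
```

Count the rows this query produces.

39

RIGHT JOIN keeps every row from `enrollments`; unmatched rows get NULL for `students`'s columns.
Matching on l.stu_id <> r.stu_id. A NULL in a compared column never satisfies the condition.
- l row (stu_id=3): matches 5 r row(s) → 5 output row(s).
- l row (stu_id=3): matches 5 r row(s) → 5 output row(s).
- l row (stu_id=4): matches 5 r row(s) → 5 output row(s).
- l row (stu_id=4): matches 5 r row(s) → 5 output row(s).
- l row (stu_id=NULL): no match.
- l row (stu_id=7): matches 5 r row(s) → 5 output row(s).
- l row (stu_id=5): matches 3 r row(s) → 3 output row(s).
- l row (stu_id=8): matches 6 r row(s) → 6 output row(s).
- l row (stu_id=4): matches 5 r row(s) → 5 output row(s).
- every r row matched at least one l row.
Total: 39 rows.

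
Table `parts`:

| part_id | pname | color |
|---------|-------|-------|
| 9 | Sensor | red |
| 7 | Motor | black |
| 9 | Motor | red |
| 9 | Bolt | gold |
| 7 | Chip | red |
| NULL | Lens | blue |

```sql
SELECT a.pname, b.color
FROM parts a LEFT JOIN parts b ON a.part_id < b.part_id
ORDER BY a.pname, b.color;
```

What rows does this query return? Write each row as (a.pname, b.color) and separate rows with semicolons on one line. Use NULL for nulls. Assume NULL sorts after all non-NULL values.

LEFT JOIN keeps every row from `parts a`; unmatched rows get NULL for `parts b`'s columns.
Matching on a.part_id < b.part_id. A NULL in a compared column never satisfies the condition.
Matched pairs: 6; unmatched a rows kept: 4.

(Bolt, NULL); (Chip, gold); (Chip, red); (Chip, red); (Lens, NULL); (Motor, gold); (Motor, red); (Motor, red); (Motor, NULL); (Sensor, NULL)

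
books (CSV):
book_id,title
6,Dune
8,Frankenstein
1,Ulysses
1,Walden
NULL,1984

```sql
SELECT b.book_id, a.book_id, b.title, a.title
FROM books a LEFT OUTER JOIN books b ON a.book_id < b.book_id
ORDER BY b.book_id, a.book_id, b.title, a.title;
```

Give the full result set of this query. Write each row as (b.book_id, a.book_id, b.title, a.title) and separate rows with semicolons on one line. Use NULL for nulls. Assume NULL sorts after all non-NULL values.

LEFT JOIN keeps every row from `books a`; unmatched rows get NULL for `books b`'s columns.
Matching on a.book_id < b.book_id. A NULL in a compared column never satisfies the condition.
- a row (book_id=6): matches 1 b row(s) → 1 output row(s).
- a row (book_id=8): no match → kept, b columns NULL.
- a row (book_id=1): matches 2 b row(s) → 2 output row(s).
- a row (book_id=1): matches 2 b row(s) → 2 output row(s).
- a row (book_id=NULL): no match → kept, b columns NULL.
After projecting and ordering:
b.book_id | a.book_id | b.title | a.title
6 | 1 | Dune | Ulysses
6 | 1 | Dune | Walden
8 | 1 | Frankenstein | Ulysses
8 | 1 | Frankenstein | Walden
8 | 6 | Frankenstein | Dune
NULL | 8 | NULL | Frankenstein
NULL | NULL | NULL | 1984

(6, 1, Dune, Ulysses); (6, 1, Dune, Walden); (8, 1, Frankenstein, Ulysses); (8, 1, Frankenstein, Walden); (8, 6, Frankenstein, Dune); (NULL, 8, NULL, Frankenstein); (NULL, NULL, NULL, 1984)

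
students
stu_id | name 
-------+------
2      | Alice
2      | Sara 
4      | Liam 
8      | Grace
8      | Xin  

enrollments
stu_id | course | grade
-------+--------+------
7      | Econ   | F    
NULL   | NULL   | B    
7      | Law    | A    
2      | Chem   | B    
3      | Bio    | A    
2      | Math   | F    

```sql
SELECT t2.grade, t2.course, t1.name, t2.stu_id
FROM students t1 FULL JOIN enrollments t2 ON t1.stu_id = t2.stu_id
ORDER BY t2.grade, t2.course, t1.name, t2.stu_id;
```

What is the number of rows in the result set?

FULL OUTER JOIN keeps every row from both sides; unmatched rows get NULL for the other side's columns.
Matching on t1.stu_id = t2.stu_id. A NULL in a compared column never satisfies the condition.
Matched pairs: 4; unmatched t1 rows kept: 3; unmatched t2 rows kept: 4.
Total: 4 matched + 7 padded = 11 rows.

11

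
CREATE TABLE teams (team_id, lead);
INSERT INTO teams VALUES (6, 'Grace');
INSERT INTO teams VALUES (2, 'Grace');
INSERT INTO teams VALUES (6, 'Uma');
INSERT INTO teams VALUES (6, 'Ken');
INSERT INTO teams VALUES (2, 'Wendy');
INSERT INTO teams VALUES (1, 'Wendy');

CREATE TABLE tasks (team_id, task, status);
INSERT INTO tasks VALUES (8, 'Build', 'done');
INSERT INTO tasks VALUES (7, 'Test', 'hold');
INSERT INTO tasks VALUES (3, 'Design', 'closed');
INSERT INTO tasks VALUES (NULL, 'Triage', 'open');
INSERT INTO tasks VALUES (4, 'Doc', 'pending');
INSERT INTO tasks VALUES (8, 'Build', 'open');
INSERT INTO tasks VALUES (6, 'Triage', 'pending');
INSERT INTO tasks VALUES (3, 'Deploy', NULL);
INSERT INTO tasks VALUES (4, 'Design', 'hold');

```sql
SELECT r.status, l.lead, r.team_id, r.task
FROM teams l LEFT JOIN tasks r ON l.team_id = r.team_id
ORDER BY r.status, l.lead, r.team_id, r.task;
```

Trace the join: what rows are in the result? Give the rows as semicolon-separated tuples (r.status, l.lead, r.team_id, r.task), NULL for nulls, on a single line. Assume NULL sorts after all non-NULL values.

(pending, Grace, 6, Triage); (pending, Ken, 6, Triage); (pending, Uma, 6, Triage); (NULL, Grace, NULL, NULL); (NULL, Wendy, NULL, NULL); (NULL, Wendy, NULL, NULL)

LEFT JOIN keeps every row from `teams`; unmatched rows get NULL for `tasks`'s columns.
Matching on l.team_id = r.team_id. A NULL in a compared column never satisfies the condition.
Matched pairs: 3; unmatched l rows kept: 3.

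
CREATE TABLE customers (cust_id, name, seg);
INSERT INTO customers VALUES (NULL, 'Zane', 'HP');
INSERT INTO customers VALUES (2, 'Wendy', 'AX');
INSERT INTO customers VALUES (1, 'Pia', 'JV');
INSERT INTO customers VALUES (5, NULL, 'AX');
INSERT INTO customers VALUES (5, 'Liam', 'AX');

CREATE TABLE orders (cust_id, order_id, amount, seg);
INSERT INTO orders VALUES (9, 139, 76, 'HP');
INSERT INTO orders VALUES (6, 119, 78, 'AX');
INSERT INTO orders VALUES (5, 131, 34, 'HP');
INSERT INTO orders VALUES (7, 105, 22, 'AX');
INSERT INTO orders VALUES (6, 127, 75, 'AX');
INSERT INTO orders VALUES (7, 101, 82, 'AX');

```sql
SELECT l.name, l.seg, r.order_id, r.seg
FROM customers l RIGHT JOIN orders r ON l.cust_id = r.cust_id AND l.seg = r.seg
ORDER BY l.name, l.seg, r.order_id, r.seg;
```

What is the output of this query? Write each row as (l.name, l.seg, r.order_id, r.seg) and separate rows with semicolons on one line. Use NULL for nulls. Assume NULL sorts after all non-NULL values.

RIGHT JOIN keeps every row from `orders`; unmatched rows get NULL for `customers`'s columns.
Matching on l.cust_id = r.cust_id AND l.seg = r.seg. A NULL in a compared column never satisfies the condition.
- l (cust_id=NULL, seg=HP) has no partner in r.
- l (cust_id=2, seg=AX) has no partner in r.
- l (cust_id=1, seg=JV) has no partner in r.
- l (cust_id=5, seg=AX) has no partner in r.
- l (cust_id=5, seg=AX) has no partner in r.
- 6 r row(s) had no l match → kept, l columns NULL.
After projecting and ordering:
l.name | l.seg | r.order_id | r.seg
NULL | NULL | 101 | AX
NULL | NULL | 105 | AX
NULL | NULL | 119 | AX
NULL | NULL | 127 | AX
NULL | NULL | 131 | HP
NULL | NULL | 139 | HP

(NULL, NULL, 101, AX); (NULL, NULL, 105, AX); (NULL, NULL, 119, AX); (NULL, NULL, 127, AX); (NULL, NULL, 131, HP); (NULL, NULL, 139, HP)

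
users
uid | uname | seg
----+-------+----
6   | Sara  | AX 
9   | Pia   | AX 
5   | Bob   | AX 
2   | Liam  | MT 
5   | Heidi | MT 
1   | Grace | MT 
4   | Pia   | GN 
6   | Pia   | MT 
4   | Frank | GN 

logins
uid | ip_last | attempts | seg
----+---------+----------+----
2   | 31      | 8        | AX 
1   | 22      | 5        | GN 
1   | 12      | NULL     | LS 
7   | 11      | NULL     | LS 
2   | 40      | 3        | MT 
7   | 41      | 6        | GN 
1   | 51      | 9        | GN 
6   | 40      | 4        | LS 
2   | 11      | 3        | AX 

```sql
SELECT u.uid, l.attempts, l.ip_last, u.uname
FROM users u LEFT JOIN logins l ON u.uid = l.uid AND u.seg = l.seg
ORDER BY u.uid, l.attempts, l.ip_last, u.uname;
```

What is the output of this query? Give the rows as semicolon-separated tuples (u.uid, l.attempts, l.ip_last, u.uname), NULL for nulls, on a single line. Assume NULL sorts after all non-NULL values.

(1, NULL, NULL, Grace); (2, 3, 40, Liam); (4, NULL, NULL, Frank); (4, NULL, NULL, Pia); (5, NULL, NULL, Bob); (5, NULL, NULL, Heidi); (6, NULL, NULL, Pia); (6, NULL, NULL, Sara); (9, NULL, NULL, Pia)

LEFT JOIN keeps every row from `users`; unmatched rows get NULL for `logins`'s columns.
Matching on u.uid = l.uid AND u.seg = l.seg.
Matched pairs: 1; unmatched u rows kept: 8.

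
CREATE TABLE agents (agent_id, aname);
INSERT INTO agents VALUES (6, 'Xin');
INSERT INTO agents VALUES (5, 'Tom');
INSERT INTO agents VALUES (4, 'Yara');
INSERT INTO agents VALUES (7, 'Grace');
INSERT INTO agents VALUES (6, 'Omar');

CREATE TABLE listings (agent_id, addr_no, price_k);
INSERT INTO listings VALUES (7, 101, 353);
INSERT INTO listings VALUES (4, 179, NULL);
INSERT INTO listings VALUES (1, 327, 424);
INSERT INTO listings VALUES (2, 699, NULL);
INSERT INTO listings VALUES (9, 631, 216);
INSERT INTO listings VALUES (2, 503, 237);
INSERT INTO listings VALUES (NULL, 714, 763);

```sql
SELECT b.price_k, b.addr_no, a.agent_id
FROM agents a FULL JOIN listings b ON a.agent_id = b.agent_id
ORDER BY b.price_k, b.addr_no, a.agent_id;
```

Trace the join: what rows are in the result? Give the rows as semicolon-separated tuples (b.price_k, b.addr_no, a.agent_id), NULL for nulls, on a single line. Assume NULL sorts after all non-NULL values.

(216, 631, NULL); (237, 503, NULL); (353, 101, 7); (424, 327, NULL); (763, 714, NULL); (NULL, 179, 4); (NULL, 699, NULL); (NULL, NULL, 5); (NULL, NULL, 6); (NULL, NULL, 6)

FULL OUTER JOIN keeps every row from both sides; unmatched rows get NULL for the other side's columns.
Matching on a.agent_id = b.agent_id. A NULL in a compared column never satisfies the condition.
- a[0] agent_id=6 → no match; kept with NULLs on the b side.
- a[1] agent_id=5 → no match; kept with NULLs on the b side.
- a[2] agent_id=4 → 1 match(es) in b → 1 row(s).
- a[3] agent_id=7 → 1 match(es) in b → 1 row(s).
- a[4] agent_id=6 → no match; kept with NULLs on the b side.
- 5 b row(s) had no a match → kept, a columns NULL.
After projecting and ordering:
b.price_k | b.addr_no | a.agent_id
216 | 631 | NULL
237 | 503 | NULL
353 | 101 | 7
424 | 327 | NULL
763 | 714 | NULL
NULL | 179 | 4
NULL | 699 | NULL
NULL | NULL | 5
NULL | NULL | 6
NULL | NULL | 6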